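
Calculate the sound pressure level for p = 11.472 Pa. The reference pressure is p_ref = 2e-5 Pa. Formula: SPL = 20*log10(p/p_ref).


p / p_ref = 11.472 / 2e-5 = 573600
SPL = 20 * log10(573600) = 115.17 dB


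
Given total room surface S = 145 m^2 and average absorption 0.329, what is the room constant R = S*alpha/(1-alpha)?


R = 145 * 0.329 / (1 - 0.329) = 71.095 m^2


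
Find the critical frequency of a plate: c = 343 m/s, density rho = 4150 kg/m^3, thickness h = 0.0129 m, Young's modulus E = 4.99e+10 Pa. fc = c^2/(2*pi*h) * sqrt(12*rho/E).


12*rho/E = 12*4150/4.99e+10 = 9.97996e-07
sqrt(12*rho/E) = sqrt(9.97996e-07) = 0.000998997
c^2/(2*pi*h) = 343^2/(2*pi*0.0129) = 1.45151e+06
fc = 1.45151e+06 * 0.000998997 = 1450.1 Hz


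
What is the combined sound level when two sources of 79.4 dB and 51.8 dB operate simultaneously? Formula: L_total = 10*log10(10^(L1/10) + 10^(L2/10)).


10^(79.4/10) = 8.70964e+07
10^(51.8/10) = 151356
Sum = 8.70964e+07 + 151356 = 8.72478e+07
L_total = 10*log10(8.72478e+07) = 79.408 dB


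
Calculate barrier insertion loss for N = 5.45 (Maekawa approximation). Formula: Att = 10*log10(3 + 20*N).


3 + 20*N = 3 + 20*5.45 = 112
Att = 10*log10(112) = 20.492 dB


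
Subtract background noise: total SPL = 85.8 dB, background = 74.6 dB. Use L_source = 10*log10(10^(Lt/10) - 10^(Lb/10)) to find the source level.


10^(85.8/10) = 3.80189e+08
10^(74.6/10) = 2.88403e+07
Difference = 3.80189e+08 - 2.88403e+07 = 3.51349e+08
L_source = 10*log10(3.51349e+08) = 85.457 dB


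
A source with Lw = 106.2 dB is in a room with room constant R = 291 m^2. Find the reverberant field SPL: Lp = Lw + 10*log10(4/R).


4/R = 4/291 = 0.0137457
Lp = 106.2 + 10*log10(0.0137457) = 87.582 dB


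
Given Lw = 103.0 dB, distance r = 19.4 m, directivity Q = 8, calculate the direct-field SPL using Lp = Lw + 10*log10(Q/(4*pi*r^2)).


4*pi*r^2 = 4*pi*19.4^2 = 4729.48 m^2
Q / (4*pi*r^2) = 8 / 4729.48 = 0.00169152
Lp = 103.0 + 10*log10(0.00169152) = 75.283 dB


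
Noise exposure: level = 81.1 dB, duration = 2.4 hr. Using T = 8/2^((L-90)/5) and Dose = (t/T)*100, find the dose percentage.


T_allowed = 8 / 2^((81.1 - 90)/5) = 27.4741 hr
Dose = 2.4 / 27.4741 * 100 = 8.7355 %


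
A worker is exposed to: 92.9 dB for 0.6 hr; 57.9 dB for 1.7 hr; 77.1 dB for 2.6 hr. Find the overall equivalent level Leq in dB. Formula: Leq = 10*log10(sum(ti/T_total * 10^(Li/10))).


T_total = 0.6 + 1.7 + 2.6 = 4.9 hr
(0.6/4.9) * 10^(92.9/10) = 2.38756e+08
(1.7/4.9) * 10^(57.9/10) = 213921
(2.6/4.9) * 10^(77.1/10) = 2.72131e+07
Sum = 2.38756e+08 + 213921 + 2.72131e+07 = 2.66183e+08
Leq = 10*log10(2.66183e+08) = 84.252 dB


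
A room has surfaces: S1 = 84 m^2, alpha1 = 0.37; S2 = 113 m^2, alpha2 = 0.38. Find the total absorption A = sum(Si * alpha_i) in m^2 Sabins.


84 * 0.37 = 31.08
113 * 0.38 = 42.94
A_total = 31.08 + 42.94 = 74.02 m^2


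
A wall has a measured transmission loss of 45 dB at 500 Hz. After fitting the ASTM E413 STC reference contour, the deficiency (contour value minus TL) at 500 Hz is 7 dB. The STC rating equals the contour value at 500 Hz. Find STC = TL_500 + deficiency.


By ASTM E413, STC = value of the fitted reference contour at 500 Hz.
Contour value at 500 Hz = TL_500 + deficiency = 45 + 7 = 52
STC = 52


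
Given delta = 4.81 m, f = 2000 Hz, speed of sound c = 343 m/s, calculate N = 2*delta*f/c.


N = 2*delta*f/c = 2*delta/lambda, where lambda = c/f
lambda = 343 / 2000 = 0.1715 m
N = 2 * 4.81 / 0.1715 = 56.093


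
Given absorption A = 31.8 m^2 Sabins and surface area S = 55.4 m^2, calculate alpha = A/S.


Absorption coefficient = absorbed power / incident power
alpha = A / S = 31.8 / 55.4 = 0.57401


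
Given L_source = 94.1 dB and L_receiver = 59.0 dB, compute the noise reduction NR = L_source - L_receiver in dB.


NR = L_source - L_receiver (difference between source and receiving room levels)
NR = 94.1 - 59.0 = 35.1 dB


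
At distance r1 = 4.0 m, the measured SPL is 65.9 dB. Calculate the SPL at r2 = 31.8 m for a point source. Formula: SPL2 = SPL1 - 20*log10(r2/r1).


r2/r1 = 31.8/4.0 = 7.95
Correction = 20*log10(7.95) = 18.0073 dB
SPL2 = 65.9 - 18.0073 = 47.893 dB


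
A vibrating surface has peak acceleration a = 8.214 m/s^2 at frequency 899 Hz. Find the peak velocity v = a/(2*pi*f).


omega = 2*pi*f = 2*pi*899 = 5648.58 rad/s
v = a / omega = 8.214 / 5648.58 = 0.0014542 m/s


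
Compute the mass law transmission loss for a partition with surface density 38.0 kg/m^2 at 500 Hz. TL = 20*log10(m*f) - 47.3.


m * f = 38.0 * 500 = 19000
20*log10(19000) = 85.5751 dB
TL = 85.5751 - 47.3 = 38.275 dB


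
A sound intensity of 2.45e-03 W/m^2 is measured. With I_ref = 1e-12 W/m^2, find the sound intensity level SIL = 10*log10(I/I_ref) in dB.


I / I_ref = 2.45e-03 / 1e-12 = 2.45e+09
SIL = 10 * log10(2.45e+09) = 93.892 dB


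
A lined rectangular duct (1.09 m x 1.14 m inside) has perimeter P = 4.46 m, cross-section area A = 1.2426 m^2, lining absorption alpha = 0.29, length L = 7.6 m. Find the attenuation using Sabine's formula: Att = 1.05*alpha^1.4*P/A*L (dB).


alpha^1.4 = 0.29^1.4 = 0.176749
Attenuation rate = 1.05 * alpha^1.4 * P / A
= 1.05 * 0.176749 * 4.46 / 1.2426 = 0.666116 dB/m
Total Att = 0.666116 * 7.6 = 5.0625 dB


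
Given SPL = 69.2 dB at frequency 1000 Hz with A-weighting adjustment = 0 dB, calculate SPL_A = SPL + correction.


A-weighting table: 1000 Hz -> 0 dB correction
SPL_A = SPL + correction = 69.2 + (0) = 69.2 dBA


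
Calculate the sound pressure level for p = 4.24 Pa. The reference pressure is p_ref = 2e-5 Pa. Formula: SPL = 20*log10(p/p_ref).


p / p_ref = 4.24 / 2e-5 = 212000
SPL = 20 * log10(212000) = 106.53 dB


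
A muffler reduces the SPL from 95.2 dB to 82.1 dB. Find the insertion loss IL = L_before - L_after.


Insertion loss = SPL without muffler - SPL with muffler
IL = 95.2 - 82.1 = 13.1 dB


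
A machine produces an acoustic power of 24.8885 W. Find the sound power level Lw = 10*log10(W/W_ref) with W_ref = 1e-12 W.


W / W_ref = 24.8885 / 1e-12 = 2.48885e+13
Lw = 10 * log10(2.48885e+13) = 133.96 dB


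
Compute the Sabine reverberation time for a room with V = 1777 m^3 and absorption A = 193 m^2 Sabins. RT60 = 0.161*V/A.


RT60 = 0.161 * 1777 / 193 = 1.4824 s


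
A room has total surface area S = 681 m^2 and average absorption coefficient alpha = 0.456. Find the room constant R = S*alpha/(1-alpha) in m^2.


R = 681 * 0.456 / (1 - 0.456) = 570.84 m^2


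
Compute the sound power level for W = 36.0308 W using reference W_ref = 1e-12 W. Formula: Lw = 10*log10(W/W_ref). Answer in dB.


W / W_ref = 36.0308 / 1e-12 = 3.60308e+13
Lw = 10 * log10(3.60308e+13) = 135.57 dB


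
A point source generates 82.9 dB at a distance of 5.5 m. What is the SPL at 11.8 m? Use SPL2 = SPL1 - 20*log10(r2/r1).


r2/r1 = 11.8/5.5 = 2.14545
Correction = 20*log10(2.14545) = 6.63037 dB
SPL2 = 82.9 - 6.63037 = 76.27 dB


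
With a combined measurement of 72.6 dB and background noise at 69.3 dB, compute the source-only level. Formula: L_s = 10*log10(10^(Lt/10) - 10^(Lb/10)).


10^(72.6/10) = 1.8197e+07
10^(69.3/10) = 8.51138e+06
Difference = 1.8197e+07 - 8.51138e+06 = 9.68562e+06
L_source = 10*log10(9.68562e+06) = 69.861 dB


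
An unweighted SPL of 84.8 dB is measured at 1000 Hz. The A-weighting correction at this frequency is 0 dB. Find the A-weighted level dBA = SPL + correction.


A-weighting table: 1000 Hz -> 0 dB correction
SPL_A = SPL + correction = 84.8 + (0) = 84.8 dBA


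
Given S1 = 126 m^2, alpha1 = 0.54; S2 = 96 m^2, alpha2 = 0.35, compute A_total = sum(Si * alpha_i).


126 * 0.54 = 68.04
96 * 0.35 = 33.6
A_total = 68.04 + 33.6 = 101.64 m^2


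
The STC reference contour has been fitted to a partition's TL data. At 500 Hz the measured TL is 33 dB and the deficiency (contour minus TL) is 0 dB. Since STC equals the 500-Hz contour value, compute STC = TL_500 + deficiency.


By ASTM E413, STC = value of the fitted reference contour at 500 Hz.
Contour value at 500 Hz = TL_500 + deficiency = 33 + 0 = 33
STC = 33


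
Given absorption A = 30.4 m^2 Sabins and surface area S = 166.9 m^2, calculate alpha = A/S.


Absorption coefficient = absorbed power / incident power
alpha = A / S = 30.4 / 166.9 = 0.18214


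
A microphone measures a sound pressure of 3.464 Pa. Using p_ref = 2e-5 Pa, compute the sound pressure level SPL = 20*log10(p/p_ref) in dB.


p / p_ref = 3.464 / 2e-5 = 173200
SPL = 20 * log10(173200) = 104.77 dB


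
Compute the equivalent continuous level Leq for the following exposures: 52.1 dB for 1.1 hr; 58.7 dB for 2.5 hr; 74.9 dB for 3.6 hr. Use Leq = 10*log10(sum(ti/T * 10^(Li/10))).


T_total = 1.1 + 2.5 + 3.6 = 7.2 hr
(1.1/7.2) * 10^(52.1/10) = 24777.7
(2.5/7.2) * 10^(58.7/10) = 257399
(3.6/7.2) * 10^(74.9/10) = 1.54515e+07
Sum = 24777.7 + 257399 + 1.54515e+07 = 1.57337e+07
Leq = 10*log10(1.57337e+07) = 71.968 dB


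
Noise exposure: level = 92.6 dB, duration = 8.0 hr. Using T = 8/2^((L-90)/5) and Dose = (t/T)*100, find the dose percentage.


T_allowed = 8 / 2^((92.6 - 90)/5) = 5.57897 hr
Dose = 8.0 / 5.57897 * 100 = 143.4 %


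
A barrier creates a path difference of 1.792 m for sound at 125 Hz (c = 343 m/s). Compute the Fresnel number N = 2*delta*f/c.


N = 2*delta*f/c = 2*delta/lambda, where lambda = c/f
lambda = 343 / 125 = 2.744 m
N = 2 * 1.792 / 2.744 = 1.3061


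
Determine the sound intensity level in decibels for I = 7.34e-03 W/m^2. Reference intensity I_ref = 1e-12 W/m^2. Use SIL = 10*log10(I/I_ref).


I / I_ref = 7.34e-03 / 1e-12 = 7.34e+09
SIL = 10 * log10(7.34e+09) = 98.657 dB


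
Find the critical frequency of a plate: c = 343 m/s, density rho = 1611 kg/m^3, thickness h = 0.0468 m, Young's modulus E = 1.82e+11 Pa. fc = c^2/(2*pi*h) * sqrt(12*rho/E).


12*rho/E = 12*1611/1.82e+11 = 1.0622e-07
sqrt(12*rho/E) = sqrt(1.0622e-07) = 0.000325914
c^2/(2*pi*h) = 343^2/(2*pi*0.0468) = 400094
fc = 400094 * 0.000325914 = 130.4 Hz


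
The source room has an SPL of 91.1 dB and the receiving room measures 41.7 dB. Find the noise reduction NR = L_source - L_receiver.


NR = L_source - L_receiver (difference between source and receiving room levels)
NR = 91.1 - 41.7 = 49.4 dB


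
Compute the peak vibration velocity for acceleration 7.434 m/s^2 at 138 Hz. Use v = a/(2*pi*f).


omega = 2*pi*f = 2*pi*138 = 867.08 rad/s
v = a / omega = 7.434 / 867.08 = 0.0085736 m/s


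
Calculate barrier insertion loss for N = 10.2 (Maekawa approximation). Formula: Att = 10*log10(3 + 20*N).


3 + 20*N = 3 + 20*10.2 = 207
Att = 10*log10(207) = 23.16 dB


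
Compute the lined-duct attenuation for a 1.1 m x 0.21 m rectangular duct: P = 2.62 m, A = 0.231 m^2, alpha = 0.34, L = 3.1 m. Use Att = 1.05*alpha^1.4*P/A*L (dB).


alpha^1.4 = 0.34^1.4 = 0.220836
Attenuation rate = 1.05 * alpha^1.4 * P / A
= 1.05 * 0.220836 * 2.62 / 0.231 = 2.62996 dB/m
Total Att = 2.62996 * 3.1 = 8.1529 dB


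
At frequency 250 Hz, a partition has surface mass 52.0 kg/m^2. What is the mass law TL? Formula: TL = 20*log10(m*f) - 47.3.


m * f = 52.0 * 250 = 13000
20*log10(13000) = 82.2789 dB
TL = 82.2789 - 47.3 = 34.979 dB


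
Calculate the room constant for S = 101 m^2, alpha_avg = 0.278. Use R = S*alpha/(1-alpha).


R = 101 * 0.278 / (1 - 0.278) = 38.889 m^2


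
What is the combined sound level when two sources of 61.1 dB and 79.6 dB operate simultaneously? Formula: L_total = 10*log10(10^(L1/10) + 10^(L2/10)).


10^(61.1/10) = 1.28825e+06
10^(79.6/10) = 9.12011e+07
Sum = 1.28825e+06 + 9.12011e+07 = 9.24894e+07
L_total = 10*log10(9.24894e+07) = 79.661 dB


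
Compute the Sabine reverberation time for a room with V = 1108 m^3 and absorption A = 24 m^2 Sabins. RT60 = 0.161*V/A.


RT60 = 0.161 * 1108 / 24 = 7.4328 s


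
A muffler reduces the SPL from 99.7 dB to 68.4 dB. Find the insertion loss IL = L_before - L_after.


Insertion loss = SPL without muffler - SPL with muffler
IL = 99.7 - 68.4 = 31.3 dB


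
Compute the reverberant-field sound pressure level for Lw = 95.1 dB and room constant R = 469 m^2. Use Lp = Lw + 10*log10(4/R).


4/R = 4/469 = 0.00852878
Lp = 95.1 + 10*log10(0.00852878) = 74.409 dB


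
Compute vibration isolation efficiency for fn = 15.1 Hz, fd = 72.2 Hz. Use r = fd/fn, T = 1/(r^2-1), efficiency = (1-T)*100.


r = 72.2 / 15.1 = 4.78146
r^2 - 1 = 4.78146^2 - 1 = 21.8624
T = 1/21.8624 = 0.0457406
Efficiency = (1 - 0.0457406)*100 = 95.426 %


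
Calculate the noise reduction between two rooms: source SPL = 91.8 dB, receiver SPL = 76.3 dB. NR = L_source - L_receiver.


NR = L_source - L_receiver (difference between source and receiving room levels)
NR = 91.8 - 76.3 = 15.5 dB


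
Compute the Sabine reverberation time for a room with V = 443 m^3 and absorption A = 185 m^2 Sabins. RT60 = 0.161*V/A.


RT60 = 0.161 * 443 / 185 = 0.38553 s


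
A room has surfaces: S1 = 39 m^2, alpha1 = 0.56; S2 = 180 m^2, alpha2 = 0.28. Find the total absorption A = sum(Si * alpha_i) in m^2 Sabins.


39 * 0.56 = 21.84
180 * 0.28 = 50.4
A_total = 21.84 + 50.4 = 72.24 m^2


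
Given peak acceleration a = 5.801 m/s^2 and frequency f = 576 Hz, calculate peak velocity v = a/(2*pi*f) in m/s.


omega = 2*pi*f = 2*pi*576 = 3619.11 rad/s
v = a / omega = 5.801 / 3619.11 = 0.0016029 m/s


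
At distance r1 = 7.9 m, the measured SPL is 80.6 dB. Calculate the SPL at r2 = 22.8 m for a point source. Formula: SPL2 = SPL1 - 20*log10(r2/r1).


r2/r1 = 22.8/7.9 = 2.88608
Correction = 20*log10(2.88608) = 9.20617 dB
SPL2 = 80.6 - 9.20617 = 71.394 dB


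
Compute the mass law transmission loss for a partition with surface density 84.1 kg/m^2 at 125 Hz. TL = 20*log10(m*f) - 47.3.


m * f = 84.1 * 125 = 10512.5
20*log10(10512.5) = 80.4341 dB
TL = 80.4341 - 47.3 = 33.134 dB


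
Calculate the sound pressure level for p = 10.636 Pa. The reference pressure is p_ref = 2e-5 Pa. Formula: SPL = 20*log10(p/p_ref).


p / p_ref = 10.636 / 2e-5 = 531800
SPL = 20 * log10(531800) = 114.51 dB


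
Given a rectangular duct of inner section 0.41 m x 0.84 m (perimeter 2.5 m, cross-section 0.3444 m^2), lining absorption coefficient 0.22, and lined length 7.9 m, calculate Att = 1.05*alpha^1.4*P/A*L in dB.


alpha^1.4 = 0.22^1.4 = 0.120058
Attenuation rate = 1.05 * alpha^1.4 * P / A
= 1.05 * 0.120058 * 2.5 / 0.3444 = 0.915076 dB/m
Total Att = 0.915076 * 7.9 = 7.2291 dB


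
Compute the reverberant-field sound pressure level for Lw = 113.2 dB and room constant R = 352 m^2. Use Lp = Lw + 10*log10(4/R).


4/R = 4/352 = 0.0113636
Lp = 113.2 + 10*log10(0.0113636) = 93.755 dB


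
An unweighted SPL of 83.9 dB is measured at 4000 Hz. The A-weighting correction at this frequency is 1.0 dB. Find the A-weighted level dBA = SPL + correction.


A-weighting table: 4000 Hz -> 1.0 dB correction
SPL_A = SPL + correction = 83.9 + (1.0) = 84.9 dBA


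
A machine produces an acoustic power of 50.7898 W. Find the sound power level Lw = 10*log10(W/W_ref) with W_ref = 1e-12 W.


W / W_ref = 50.7898 / 1e-12 = 5.07898e+13
Lw = 10 * log10(5.07898e+13) = 137.06 dB


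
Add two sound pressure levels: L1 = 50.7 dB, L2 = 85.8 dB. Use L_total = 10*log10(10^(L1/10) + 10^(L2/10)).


10^(50.7/10) = 117490
10^(85.8/10) = 3.80189e+08
Sum = 117490 + 3.80189e+08 = 3.80306e+08
L_total = 10*log10(3.80306e+08) = 85.801 dB


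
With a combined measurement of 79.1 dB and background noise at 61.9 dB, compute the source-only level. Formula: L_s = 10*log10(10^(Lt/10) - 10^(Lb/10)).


10^(79.1/10) = 8.12831e+07
10^(61.9/10) = 1.54882e+06
Difference = 8.12831e+07 - 1.54882e+06 = 7.97343e+07
L_source = 10*log10(7.97343e+07) = 79.016 dB


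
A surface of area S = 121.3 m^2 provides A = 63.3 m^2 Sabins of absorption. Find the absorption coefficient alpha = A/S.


Absorption coefficient = absorbed power / incident power
alpha = A / S = 63.3 / 121.3 = 0.52185


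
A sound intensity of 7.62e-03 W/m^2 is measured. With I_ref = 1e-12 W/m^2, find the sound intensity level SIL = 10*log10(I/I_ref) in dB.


I / I_ref = 7.62e-03 / 1e-12 = 7.62e+09
SIL = 10 * log10(7.62e+09) = 98.82 dB


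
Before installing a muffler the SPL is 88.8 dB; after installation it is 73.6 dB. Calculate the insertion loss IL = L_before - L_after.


Insertion loss = SPL without muffler - SPL with muffler
IL = 88.8 - 73.6 = 15.2 dB


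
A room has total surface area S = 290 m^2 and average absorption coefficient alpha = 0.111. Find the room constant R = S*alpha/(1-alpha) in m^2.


R = 290 * 0.111 / (1 - 0.111) = 36.209 m^2


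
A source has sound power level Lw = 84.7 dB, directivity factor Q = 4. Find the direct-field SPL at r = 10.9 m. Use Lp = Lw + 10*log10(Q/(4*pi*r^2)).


4*pi*r^2 = 4*pi*10.9^2 = 1493.01 m^2
Q / (4*pi*r^2) = 4 / 1493.01 = 0.00267915
Lp = 84.7 + 10*log10(0.00267915) = 58.98 dB


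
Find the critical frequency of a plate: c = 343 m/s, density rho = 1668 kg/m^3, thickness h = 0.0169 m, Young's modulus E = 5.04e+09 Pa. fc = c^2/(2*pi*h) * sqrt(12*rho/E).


12*rho/E = 12*1668/5.04e+09 = 3.97143e-06
sqrt(12*rho/E) = sqrt(3.97143e-06) = 0.00199284
c^2/(2*pi*h) = 343^2/(2*pi*0.0169) = 1.10795e+06
fc = 1.10795e+06 * 0.00199284 = 2208 Hz


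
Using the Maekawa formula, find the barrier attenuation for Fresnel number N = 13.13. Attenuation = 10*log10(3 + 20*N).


3 + 20*N = 3 + 20*13.13 = 265.6
Att = 10*log10(265.6) = 24.242 dB


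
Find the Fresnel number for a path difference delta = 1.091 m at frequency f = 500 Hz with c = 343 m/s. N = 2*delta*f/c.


N = 2*delta*f/c = 2*delta/lambda, where lambda = c/f
lambda = 343 / 500 = 0.686 m
N = 2 * 1.091 / 0.686 = 3.1808


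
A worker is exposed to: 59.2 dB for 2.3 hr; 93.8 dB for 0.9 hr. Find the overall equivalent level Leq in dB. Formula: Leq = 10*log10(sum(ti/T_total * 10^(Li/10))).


T_total = 2.3 + 0.9 = 3.2 hr
(2.3/3.2) * 10^(59.2/10) = 597830
(0.9/3.2) * 10^(93.8/10) = 6.74672e+08
Sum = 597830 + 6.74672e+08 = 6.7527e+08
Leq = 10*log10(6.7527e+08) = 88.295 dB


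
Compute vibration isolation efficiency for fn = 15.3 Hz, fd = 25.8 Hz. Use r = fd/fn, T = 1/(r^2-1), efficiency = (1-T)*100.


r = 25.8 / 15.3 = 1.68627
r^2 - 1 = 1.68627^2 - 1 = 1.84351
T = 1/1.84351 = 0.542443
Efficiency = (1 - 0.542443)*100 = 45.756 %


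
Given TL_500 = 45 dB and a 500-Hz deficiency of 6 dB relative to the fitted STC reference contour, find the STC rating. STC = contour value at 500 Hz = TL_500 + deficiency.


By ASTM E413, STC = value of the fitted reference contour at 500 Hz.
Contour value at 500 Hz = TL_500 + deficiency = 45 + 6 = 51
STC = 51


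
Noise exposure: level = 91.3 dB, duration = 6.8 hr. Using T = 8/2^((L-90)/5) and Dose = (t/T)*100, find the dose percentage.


T_allowed = 8 / 2^((91.3 - 90)/5) = 6.6807 hr
Dose = 6.8 / 6.6807 * 100 = 101.79 %


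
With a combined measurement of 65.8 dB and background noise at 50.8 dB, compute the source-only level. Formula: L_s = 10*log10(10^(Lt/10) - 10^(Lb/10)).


10^(65.8/10) = 3.80189e+06
10^(50.8/10) = 120226
Difference = 3.80189e+06 - 120226 = 3.68166e+06
L_source = 10*log10(3.68166e+06) = 65.66 dB


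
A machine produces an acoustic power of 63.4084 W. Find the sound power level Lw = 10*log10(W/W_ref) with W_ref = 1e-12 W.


W / W_ref = 63.4084 / 1e-12 = 6.34084e+13
Lw = 10 * log10(6.34084e+13) = 138.02 dB


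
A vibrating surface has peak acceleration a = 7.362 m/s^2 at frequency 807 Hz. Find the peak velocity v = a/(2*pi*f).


omega = 2*pi*f = 2*pi*807 = 5070.53 rad/s
v = a / omega = 7.362 / 5070.53 = 0.0014519 m/s


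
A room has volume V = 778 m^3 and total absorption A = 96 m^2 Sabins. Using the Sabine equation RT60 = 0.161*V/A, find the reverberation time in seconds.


RT60 = 0.161 * 778 / 96 = 1.3048 s


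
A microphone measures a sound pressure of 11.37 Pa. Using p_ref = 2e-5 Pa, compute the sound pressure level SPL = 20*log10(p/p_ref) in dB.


p / p_ref = 11.37 / 2e-5 = 568500
SPL = 20 * log10(568500) = 115.09 dB


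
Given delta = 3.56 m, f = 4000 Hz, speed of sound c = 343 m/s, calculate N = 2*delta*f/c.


N = 2*delta*f/c = 2*delta/lambda, where lambda = c/f
lambda = 343 / 4000 = 0.08575 m
N = 2 * 3.56 / 0.08575 = 83.032


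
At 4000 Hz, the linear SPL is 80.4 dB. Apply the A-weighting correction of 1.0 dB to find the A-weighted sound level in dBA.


A-weighting table: 4000 Hz -> 1.0 dB correction
SPL_A = SPL + correction = 80.4 + (1.0) = 81.4 dBA


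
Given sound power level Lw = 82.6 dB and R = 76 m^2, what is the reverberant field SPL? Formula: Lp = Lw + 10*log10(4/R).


4/R = 4/76 = 0.0526316
Lp = 82.6 + 10*log10(0.0526316) = 69.812 dB


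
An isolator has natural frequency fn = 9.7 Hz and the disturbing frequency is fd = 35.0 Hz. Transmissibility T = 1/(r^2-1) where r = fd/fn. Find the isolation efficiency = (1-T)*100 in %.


r = 35.0 / 9.7 = 3.60825
r^2 - 1 = 3.60825^2 - 1 = 12.0195
T = 1/12.0195 = 0.0831981
Efficiency = (1 - 0.0831981)*100 = 91.68 %


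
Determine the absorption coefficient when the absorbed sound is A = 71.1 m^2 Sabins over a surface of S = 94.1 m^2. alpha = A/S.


Absorption coefficient = absorbed power / incident power
alpha = A / S = 71.1 / 94.1 = 0.75558


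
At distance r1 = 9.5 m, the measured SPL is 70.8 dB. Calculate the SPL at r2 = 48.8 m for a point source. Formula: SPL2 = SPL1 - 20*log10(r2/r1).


r2/r1 = 48.8/9.5 = 5.13684
Correction = 20*log10(5.13684) = 14.2139 dB
SPL2 = 70.8 - 14.2139 = 56.586 dB


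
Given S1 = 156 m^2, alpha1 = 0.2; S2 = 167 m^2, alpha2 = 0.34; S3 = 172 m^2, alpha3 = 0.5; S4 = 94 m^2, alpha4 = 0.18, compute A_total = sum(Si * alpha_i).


156 * 0.2 = 31.2
167 * 0.34 = 56.78
172 * 0.5 = 86
94 * 0.18 = 16.92
A_total = 31.2 + 56.78 + 86 + 16.92 = 190.9 m^2


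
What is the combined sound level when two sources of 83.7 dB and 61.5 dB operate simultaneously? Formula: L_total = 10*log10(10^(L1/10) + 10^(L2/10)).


10^(83.7/10) = 2.34423e+08
10^(61.5/10) = 1.41254e+06
Sum = 2.34423e+08 + 1.41254e+06 = 2.35836e+08
L_total = 10*log10(2.35836e+08) = 83.726 dB


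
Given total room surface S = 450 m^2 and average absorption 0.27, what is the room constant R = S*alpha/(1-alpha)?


R = 450 * 0.27 / (1 - 0.27) = 166.44 m^2


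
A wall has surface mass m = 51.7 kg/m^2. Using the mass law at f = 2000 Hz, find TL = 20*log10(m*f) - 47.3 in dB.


m * f = 51.7 * 2000 = 103400
20*log10(103400) = 100.29 dB
TL = 100.29 - 47.3 = 52.99 dB


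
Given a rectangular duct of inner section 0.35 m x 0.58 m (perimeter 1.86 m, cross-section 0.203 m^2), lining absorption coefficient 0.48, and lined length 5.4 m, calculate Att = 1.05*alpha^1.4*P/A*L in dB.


alpha^1.4 = 0.48^1.4 = 0.35788
Attenuation rate = 1.05 * alpha^1.4 * P / A
= 1.05 * 0.35788 * 1.86 / 0.203 = 3.44305 dB/m
Total Att = 3.44305 * 5.4 = 18.592 dB


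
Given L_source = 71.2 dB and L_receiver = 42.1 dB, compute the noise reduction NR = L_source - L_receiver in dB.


NR = L_source - L_receiver (difference between source and receiving room levels)
NR = 71.2 - 42.1 = 29.1 dB


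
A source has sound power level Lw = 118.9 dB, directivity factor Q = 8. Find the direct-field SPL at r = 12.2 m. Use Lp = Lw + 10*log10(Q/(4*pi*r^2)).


4*pi*r^2 = 4*pi*12.2^2 = 1870.38 m^2
Q / (4*pi*r^2) = 8 / 1870.38 = 0.00427721
Lp = 118.9 + 10*log10(0.00427721) = 95.212 dB


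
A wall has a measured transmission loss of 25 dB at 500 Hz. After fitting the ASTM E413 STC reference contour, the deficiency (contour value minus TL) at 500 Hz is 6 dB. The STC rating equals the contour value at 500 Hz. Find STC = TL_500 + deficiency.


By ASTM E413, STC = value of the fitted reference contour at 500 Hz.
Contour value at 500 Hz = TL_500 + deficiency = 25 + 6 = 31
STC = 31


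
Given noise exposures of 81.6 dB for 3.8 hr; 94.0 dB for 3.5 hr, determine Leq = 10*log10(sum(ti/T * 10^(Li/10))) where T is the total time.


T_total = 3.8 + 3.5 = 7.3 hr
(3.8/7.3) * 10^(81.6/10) = 7.52421e+07
(3.5/7.3) * 10^(94.0/10) = 1.20433e+09
Sum = 7.52421e+07 + 1.20433e+09 = 1.27957e+09
Leq = 10*log10(1.27957e+09) = 91.071 dB


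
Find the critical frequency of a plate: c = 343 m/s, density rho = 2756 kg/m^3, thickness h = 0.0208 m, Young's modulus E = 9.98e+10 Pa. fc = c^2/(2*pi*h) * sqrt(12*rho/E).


12*rho/E = 12*2756/9.98e+10 = 3.31383e-07
sqrt(12*rho/E) = sqrt(3.31383e-07) = 0.000575659
c^2/(2*pi*h) = 343^2/(2*pi*0.0208) = 900212
fc = 900212 * 0.000575659 = 518.22 Hz


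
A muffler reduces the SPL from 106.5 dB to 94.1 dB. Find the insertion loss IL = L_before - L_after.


Insertion loss = SPL without muffler - SPL with muffler
IL = 106.5 - 94.1 = 12.4 dB


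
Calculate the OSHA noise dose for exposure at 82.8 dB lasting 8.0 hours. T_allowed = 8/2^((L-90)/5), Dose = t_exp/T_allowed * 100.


T_allowed = 8 / 2^((82.8 - 90)/5) = 21.7057 hr
Dose = 8.0 / 21.7057 * 100 = 36.857 %


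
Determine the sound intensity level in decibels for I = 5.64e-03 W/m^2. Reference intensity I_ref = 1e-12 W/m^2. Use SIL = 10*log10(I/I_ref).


I / I_ref = 5.64e-03 / 1e-12 = 5.64e+09
SIL = 10 * log10(5.64e+09) = 97.513 dB


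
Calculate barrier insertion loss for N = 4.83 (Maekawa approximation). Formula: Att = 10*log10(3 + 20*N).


3 + 20*N = 3 + 20*4.83 = 99.6
Att = 10*log10(99.6) = 19.983 dB


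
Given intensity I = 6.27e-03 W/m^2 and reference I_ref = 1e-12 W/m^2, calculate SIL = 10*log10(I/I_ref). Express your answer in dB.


I / I_ref = 6.27e-03 / 1e-12 = 6.27e+09
SIL = 10 * log10(6.27e+09) = 97.973 dB


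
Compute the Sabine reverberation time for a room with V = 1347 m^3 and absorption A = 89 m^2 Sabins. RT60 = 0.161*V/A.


RT60 = 0.161 * 1347 / 89 = 2.4367 s


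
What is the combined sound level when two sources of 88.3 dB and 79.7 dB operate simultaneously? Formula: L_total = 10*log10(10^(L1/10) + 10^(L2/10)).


10^(88.3/10) = 6.76083e+08
10^(79.7/10) = 9.33254e+07
Sum = 6.76083e+08 + 9.33254e+07 = 7.69408e+08
L_total = 10*log10(7.69408e+08) = 88.862 dB


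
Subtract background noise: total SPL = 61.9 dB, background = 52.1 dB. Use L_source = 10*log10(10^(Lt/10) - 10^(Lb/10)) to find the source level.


10^(61.9/10) = 1.54882e+06
10^(52.1/10) = 162181
Difference = 1.54882e+06 - 162181 = 1.38664e+06
L_source = 10*log10(1.38664e+06) = 61.42 dB


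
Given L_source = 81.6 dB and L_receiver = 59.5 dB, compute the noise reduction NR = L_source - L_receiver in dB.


NR = L_source - L_receiver (difference between source and receiving room levels)
NR = 81.6 - 59.5 = 22.1 dB


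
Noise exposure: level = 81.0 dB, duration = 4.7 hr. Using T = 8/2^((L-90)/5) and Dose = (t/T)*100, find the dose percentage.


T_allowed = 8 / 2^((81.0 - 90)/5) = 27.8576 hr
Dose = 4.7 / 27.8576 * 100 = 16.872 %


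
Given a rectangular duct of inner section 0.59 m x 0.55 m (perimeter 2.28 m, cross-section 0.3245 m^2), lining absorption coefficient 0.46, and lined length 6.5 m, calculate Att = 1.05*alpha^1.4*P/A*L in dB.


alpha^1.4 = 0.46^1.4 = 0.337179
Attenuation rate = 1.05 * alpha^1.4 * P / A
= 1.05 * 0.337179 * 2.28 / 0.3245 = 2.48754 dB/m
Total Att = 2.48754 * 6.5 = 16.169 dB


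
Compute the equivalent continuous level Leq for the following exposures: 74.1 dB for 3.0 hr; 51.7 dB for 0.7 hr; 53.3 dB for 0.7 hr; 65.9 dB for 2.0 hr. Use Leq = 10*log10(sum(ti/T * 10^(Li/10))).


T_total = 3.0 + 0.7 + 0.7 + 2.0 = 6.4 hr
(3.0/6.4) * 10^(74.1/10) = 1.20487e+07
(0.7/6.4) * 10^(51.7/10) = 16177.7
(0.7/6.4) * 10^(53.3/10) = 23384
(2.0/6.4) * 10^(65.9/10) = 1.21577e+06
Sum = 1.20487e+07 + 16177.7 + 23384 + 1.21577e+06 = 1.3304e+07
Leq = 10*log10(1.3304e+07) = 71.24 dB


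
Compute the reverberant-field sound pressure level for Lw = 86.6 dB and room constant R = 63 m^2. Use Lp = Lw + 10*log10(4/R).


4/R = 4/63 = 0.0634921
Lp = 86.6 + 10*log10(0.0634921) = 74.627 dB


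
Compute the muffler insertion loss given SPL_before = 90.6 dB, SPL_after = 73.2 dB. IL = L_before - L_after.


Insertion loss = SPL without muffler - SPL with muffler
IL = 90.6 - 73.2 = 17.4 dB


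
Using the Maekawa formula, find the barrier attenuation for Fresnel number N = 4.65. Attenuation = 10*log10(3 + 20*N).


3 + 20*N = 3 + 20*4.65 = 96
Att = 10*log10(96) = 19.823 dB


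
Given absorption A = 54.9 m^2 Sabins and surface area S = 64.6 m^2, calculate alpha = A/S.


Absorption coefficient = absorbed power / incident power
alpha = A / S = 54.9 / 64.6 = 0.84985


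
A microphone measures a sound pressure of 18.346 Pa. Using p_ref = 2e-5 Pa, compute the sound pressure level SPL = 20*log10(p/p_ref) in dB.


p / p_ref = 18.346 / 2e-5 = 917300
SPL = 20 * log10(917300) = 119.25 dB


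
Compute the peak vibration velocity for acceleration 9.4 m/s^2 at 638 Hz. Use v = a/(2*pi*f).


omega = 2*pi*f = 2*pi*638 = 4008.67 rad/s
v = a / omega = 9.4 / 4008.67 = 0.0023449 m/s


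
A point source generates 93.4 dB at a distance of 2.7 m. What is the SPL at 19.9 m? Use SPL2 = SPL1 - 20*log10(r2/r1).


r2/r1 = 19.9/2.7 = 7.37037
Correction = 20*log10(7.37037) = 17.3498 dB
SPL2 = 93.4 - 17.3498 = 76.05 dB


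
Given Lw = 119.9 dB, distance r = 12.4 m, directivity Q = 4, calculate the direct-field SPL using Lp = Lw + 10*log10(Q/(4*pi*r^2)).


4*pi*r^2 = 4*pi*12.4^2 = 1932.21 m^2
Q / (4*pi*r^2) = 4 / 1932.21 = 0.00207017
Lp = 119.9 + 10*log10(0.00207017) = 93.06 dB


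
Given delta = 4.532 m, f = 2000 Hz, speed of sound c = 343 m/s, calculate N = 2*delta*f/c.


N = 2*delta*f/c = 2*delta/lambda, where lambda = c/f
lambda = 343 / 2000 = 0.1715 m
N = 2 * 4.532 / 0.1715 = 52.851


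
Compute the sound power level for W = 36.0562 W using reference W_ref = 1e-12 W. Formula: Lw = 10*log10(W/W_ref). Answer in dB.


W / W_ref = 36.0562 / 1e-12 = 3.60562e+13
Lw = 10 * log10(3.60562e+13) = 135.57 dB


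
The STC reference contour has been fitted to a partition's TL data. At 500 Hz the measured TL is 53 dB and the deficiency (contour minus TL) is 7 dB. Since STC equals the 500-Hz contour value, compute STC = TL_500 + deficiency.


By ASTM E413, STC = value of the fitted reference contour at 500 Hz.
Contour value at 500 Hz = TL_500 + deficiency = 53 + 7 = 60
STC = 60


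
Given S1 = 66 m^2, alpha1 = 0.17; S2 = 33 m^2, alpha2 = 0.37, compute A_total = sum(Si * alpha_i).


66 * 0.17 = 11.22
33 * 0.37 = 12.21
A_total = 11.22 + 12.21 = 23.43 m^2


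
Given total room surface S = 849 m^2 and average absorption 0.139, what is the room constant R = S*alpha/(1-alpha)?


R = 849 * 0.139 / (1 - 0.139) = 137.06 m^2


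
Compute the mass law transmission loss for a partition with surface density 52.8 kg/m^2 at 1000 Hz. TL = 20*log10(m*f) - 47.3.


m * f = 52.8 * 1000 = 52800
20*log10(52800) = 94.4527 dB
TL = 94.4527 - 47.3 = 47.153 dB


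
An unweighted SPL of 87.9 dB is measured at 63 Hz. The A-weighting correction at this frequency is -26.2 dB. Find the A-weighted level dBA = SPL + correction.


A-weighting table: 63 Hz -> -26.2 dB correction
SPL_A = SPL + correction = 87.9 + (-26.2) = 61.7 dBA


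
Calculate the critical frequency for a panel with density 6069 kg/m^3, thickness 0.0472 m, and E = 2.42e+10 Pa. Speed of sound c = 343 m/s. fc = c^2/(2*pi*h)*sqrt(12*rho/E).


12*rho/E = 12*6069/2.42e+10 = 3.00942e-06
sqrt(12*rho/E) = sqrt(3.00942e-06) = 0.00173477
c^2/(2*pi*h) = 343^2/(2*pi*0.0472) = 396704
fc = 396704 * 0.00173477 = 688.19 Hz


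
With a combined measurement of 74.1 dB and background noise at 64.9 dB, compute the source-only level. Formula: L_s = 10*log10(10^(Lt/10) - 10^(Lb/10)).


10^(74.1/10) = 2.5704e+07
10^(64.9/10) = 3.0903e+06
Difference = 2.5704e+07 - 3.0903e+06 = 2.26137e+07
L_source = 10*log10(2.26137e+07) = 73.544 dB


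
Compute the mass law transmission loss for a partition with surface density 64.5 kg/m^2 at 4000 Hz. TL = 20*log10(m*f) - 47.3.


m * f = 64.5 * 4000 = 258000
20*log10(258000) = 108.232 dB
TL = 108.232 - 47.3 = 60.932 dB


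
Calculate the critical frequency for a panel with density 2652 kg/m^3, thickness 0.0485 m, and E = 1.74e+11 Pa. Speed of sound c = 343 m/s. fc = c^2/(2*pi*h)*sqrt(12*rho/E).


12*rho/E = 12*2652/1.74e+11 = 1.82897e-07
sqrt(12*rho/E) = sqrt(1.82897e-07) = 0.000427665
c^2/(2*pi*h) = 343^2/(2*pi*0.0485) = 386071
fc = 386071 * 0.000427665 = 165.11 Hz


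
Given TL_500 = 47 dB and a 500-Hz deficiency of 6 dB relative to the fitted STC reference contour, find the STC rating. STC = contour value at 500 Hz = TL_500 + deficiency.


By ASTM E413, STC = value of the fitted reference contour at 500 Hz.
Contour value at 500 Hz = TL_500 + deficiency = 47 + 6 = 53
STC = 53


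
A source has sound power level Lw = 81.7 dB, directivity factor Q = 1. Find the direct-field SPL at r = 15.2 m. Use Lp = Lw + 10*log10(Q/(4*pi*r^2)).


4*pi*r^2 = 4*pi*15.2^2 = 2903.33 m^2
Q / (4*pi*r^2) = 1 / 2903.33 = 0.000344432
Lp = 81.7 + 10*log10(0.000344432) = 47.071 dB


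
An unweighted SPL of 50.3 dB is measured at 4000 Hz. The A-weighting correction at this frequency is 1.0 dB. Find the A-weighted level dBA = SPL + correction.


A-weighting table: 4000 Hz -> 1.0 dB correction
SPL_A = SPL + correction = 50.3 + (1.0) = 51.3 dBA


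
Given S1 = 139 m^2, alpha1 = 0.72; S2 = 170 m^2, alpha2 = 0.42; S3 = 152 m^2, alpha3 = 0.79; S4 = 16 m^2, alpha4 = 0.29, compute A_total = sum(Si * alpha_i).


139 * 0.72 = 100.08
170 * 0.42 = 71.4
152 * 0.79 = 120.08
16 * 0.29 = 4.64
A_total = 100.08 + 71.4 + 120.08 + 4.64 = 296.2 m^2


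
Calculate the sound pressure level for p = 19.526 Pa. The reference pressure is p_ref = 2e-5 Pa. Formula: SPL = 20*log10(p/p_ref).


p / p_ref = 19.526 / 2e-5 = 976300
SPL = 20 * log10(976300) = 119.79 dB


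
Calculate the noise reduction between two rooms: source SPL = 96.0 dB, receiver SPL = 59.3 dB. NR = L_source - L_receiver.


NR = L_source - L_receiver (difference between source and receiving room levels)
NR = 96.0 - 59.3 = 36.7 dB


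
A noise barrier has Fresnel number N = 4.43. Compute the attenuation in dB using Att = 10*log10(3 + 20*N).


3 + 20*N = 3 + 20*4.43 = 91.6
Att = 10*log10(91.6) = 19.619 dB


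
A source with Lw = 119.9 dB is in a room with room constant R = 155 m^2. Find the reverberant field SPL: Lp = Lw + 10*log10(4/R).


4/R = 4/155 = 0.0258065
Lp = 119.9 + 10*log10(0.0258065) = 104.02 dB


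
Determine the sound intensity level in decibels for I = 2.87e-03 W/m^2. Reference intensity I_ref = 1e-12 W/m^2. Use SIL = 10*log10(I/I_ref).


I / I_ref = 2.87e-03 / 1e-12 = 2.87e+09
SIL = 10 * log10(2.87e+09) = 94.579 dB


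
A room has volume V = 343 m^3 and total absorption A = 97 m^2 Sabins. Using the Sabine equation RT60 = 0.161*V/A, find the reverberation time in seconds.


RT60 = 0.161 * 343 / 97 = 0.56931 s


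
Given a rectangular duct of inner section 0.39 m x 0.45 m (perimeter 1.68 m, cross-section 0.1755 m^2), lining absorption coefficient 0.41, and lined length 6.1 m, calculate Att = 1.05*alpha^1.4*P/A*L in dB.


alpha^1.4 = 0.41^1.4 = 0.28701
Attenuation rate = 1.05 * alpha^1.4 * P / A
= 1.05 * 0.28701 * 1.68 / 0.1755 = 2.88482 dB/m
Total Att = 2.88482 * 6.1 = 17.597 dB


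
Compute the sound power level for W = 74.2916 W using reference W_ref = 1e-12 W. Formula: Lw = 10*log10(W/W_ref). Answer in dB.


W / W_ref = 74.2916 / 1e-12 = 7.42916e+13
Lw = 10 * log10(7.42916e+13) = 138.71 dB


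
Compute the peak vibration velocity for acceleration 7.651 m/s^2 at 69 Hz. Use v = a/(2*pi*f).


omega = 2*pi*f = 2*pi*69 = 433.54 rad/s
v = a / omega = 7.651 / 433.54 = 0.017648 m/s


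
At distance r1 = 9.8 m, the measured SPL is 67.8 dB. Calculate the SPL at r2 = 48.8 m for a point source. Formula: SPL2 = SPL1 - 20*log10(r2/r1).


r2/r1 = 48.8/9.8 = 4.97959
Correction = 20*log10(4.97959) = 13.9439 dB
SPL2 = 67.8 - 13.9439 = 53.856 dB


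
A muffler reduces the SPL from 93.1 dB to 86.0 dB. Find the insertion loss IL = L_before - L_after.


Insertion loss = SPL without muffler - SPL with muffler
IL = 93.1 - 86.0 = 7.1 dB


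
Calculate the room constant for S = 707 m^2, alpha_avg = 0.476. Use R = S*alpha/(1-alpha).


R = 707 * 0.476 / (1 - 0.476) = 642.24 m^2


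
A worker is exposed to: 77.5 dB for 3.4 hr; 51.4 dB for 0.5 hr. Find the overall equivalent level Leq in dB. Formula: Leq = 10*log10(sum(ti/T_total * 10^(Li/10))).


T_total = 3.4 + 0.5 = 3.9 hr
(3.4/3.9) * 10^(77.5/10) = 4.90246e+07
(0.5/3.9) * 10^(51.4/10) = 17697.2
Sum = 4.90246e+07 + 17697.2 = 4.90423e+07
Leq = 10*log10(4.90423e+07) = 76.906 dB


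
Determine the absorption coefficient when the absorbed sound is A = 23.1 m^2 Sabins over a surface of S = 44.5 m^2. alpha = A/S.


Absorption coefficient = absorbed power / incident power
alpha = A / S = 23.1 / 44.5 = 0.5191


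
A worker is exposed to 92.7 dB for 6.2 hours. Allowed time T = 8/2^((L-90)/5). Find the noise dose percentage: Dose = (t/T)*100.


T_allowed = 8 / 2^((92.7 - 90)/5) = 5.50217 hr
Dose = 6.2 / 5.50217 * 100 = 112.68 %


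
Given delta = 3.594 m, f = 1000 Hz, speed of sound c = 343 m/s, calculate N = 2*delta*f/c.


N = 2*delta*f/c = 2*delta/lambda, where lambda = c/f
lambda = 343 / 1000 = 0.343 m
N = 2 * 3.594 / 0.343 = 20.956


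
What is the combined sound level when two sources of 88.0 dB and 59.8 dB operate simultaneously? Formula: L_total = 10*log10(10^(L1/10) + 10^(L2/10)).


10^(88.0/10) = 6.30957e+08
10^(59.8/10) = 954993
Sum = 6.30957e+08 + 954993 = 6.31912e+08
L_total = 10*log10(6.31912e+08) = 88.007 dB


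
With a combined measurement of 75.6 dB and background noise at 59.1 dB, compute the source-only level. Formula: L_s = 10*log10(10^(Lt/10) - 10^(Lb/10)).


10^(75.6/10) = 3.63078e+07
10^(59.1/10) = 812831
Difference = 3.63078e+07 - 812831 = 3.5495e+07
L_source = 10*log10(3.5495e+07) = 75.502 dB


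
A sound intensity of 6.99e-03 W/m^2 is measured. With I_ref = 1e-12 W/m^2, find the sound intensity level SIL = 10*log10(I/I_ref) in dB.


I / I_ref = 6.99e-03 / 1e-12 = 6.99e+09
SIL = 10 * log10(6.99e+09) = 98.445 dB


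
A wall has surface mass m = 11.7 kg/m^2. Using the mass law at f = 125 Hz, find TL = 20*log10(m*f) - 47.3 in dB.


m * f = 11.7 * 125 = 1462.5
20*log10(1462.5) = 63.3019 dB
TL = 63.3019 - 47.3 = 16.002 dB


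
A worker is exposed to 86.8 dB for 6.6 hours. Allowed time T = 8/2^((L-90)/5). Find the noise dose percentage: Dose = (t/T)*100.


T_allowed = 8 / 2^((86.8 - 90)/5) = 12.4666 hr
Dose = 6.6 / 12.4666 * 100 = 52.941 %


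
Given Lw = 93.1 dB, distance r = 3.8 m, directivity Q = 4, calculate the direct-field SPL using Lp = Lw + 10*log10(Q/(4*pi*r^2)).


4*pi*r^2 = 4*pi*3.8^2 = 181.458 m^2
Q / (4*pi*r^2) = 4 / 181.458 = 0.0220437
Lp = 93.1 + 10*log10(0.0220437) = 76.533 dB


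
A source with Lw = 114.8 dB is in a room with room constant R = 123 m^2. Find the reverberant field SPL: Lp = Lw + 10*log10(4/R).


4/R = 4/123 = 0.0325203
Lp = 114.8 + 10*log10(0.0325203) = 99.922 dB


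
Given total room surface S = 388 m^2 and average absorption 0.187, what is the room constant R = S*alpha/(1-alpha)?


R = 388 * 0.187 / (1 - 0.187) = 89.245 m^2


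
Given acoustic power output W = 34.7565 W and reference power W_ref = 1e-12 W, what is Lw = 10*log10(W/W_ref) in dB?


W / W_ref = 34.7565 / 1e-12 = 3.47565e+13
Lw = 10 * log10(3.47565e+13) = 135.41 dB


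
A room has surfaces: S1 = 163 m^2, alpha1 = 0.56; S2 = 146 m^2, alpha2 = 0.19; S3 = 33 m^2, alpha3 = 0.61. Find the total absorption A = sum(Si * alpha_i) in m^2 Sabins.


163 * 0.56 = 91.28
146 * 0.19 = 27.74
33 * 0.61 = 20.13
A_total = 91.28 + 27.74 + 20.13 = 139.15 m^2


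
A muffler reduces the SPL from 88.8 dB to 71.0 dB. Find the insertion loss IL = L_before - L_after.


Insertion loss = SPL without muffler - SPL with muffler
IL = 88.8 - 71.0 = 17.8 dB
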